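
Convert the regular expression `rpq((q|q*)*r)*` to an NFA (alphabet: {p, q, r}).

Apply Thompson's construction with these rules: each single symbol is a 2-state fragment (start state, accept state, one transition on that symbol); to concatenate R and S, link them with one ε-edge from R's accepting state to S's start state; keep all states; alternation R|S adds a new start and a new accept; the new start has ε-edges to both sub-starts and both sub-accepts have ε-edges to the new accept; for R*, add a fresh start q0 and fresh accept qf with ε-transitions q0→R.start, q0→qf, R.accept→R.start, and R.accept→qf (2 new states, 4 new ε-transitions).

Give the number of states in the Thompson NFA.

Recursing over subexpressions:
Each of the 6 symbol leaves contributes a 2-state fragment.
  q* = 4 states
  q|q* = 8 states
  (q|q*)* = 10 states
  (q|q*)*r = 12 states
  ((q|q*)*r)* = 14 states
  rpq((q|q*)*r)* = 20 states

20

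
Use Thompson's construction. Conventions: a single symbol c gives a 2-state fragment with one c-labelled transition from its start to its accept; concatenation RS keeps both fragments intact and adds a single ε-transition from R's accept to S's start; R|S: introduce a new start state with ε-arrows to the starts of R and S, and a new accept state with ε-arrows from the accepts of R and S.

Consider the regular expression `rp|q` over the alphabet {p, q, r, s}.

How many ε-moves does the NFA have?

5

Per subexpression:
Each of the 3 symbol leaves contributes 0 ε-transitions.
  rp — 1 ε-transition
  rp|q — 5 ε-transitions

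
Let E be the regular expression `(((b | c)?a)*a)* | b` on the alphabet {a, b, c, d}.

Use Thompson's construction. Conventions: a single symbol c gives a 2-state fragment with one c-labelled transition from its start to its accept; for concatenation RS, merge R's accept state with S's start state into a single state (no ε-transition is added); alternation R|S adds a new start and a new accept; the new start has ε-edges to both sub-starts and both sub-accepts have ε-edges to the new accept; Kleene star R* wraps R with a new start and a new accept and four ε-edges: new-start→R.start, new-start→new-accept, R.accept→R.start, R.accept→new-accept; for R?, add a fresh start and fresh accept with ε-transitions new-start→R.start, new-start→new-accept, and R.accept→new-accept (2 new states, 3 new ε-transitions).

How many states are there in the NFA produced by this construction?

Bottom-up over the parse tree:
Each of the 5 symbol leaves contributes a 2-state fragment.
  b | c → 6 states
  (b | c)? → 8 states
  (b | c)?a → 9 states
  ((b | c)?a)* → 11 states
  ((b | c)?a)*a → 12 states
  (((b | c)?a)*a)* → 14 states
  (((b | c)?a)*a)* | b → 18 states

18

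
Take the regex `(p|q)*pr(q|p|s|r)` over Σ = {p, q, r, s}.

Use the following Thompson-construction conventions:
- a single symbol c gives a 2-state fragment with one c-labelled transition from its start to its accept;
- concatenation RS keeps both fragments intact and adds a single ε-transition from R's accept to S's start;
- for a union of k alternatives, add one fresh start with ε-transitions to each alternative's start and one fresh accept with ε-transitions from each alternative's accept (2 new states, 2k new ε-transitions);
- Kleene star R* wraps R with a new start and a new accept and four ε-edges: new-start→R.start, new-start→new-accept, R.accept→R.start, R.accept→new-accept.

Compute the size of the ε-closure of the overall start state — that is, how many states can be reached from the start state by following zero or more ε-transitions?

6

Compute the ε-closure size of each fragment's start state recursively; a symbol fragment's start has no outgoing ε-edge, so its closure is just itself (size 1).
  p|q → |closure| = 1 + 1 + 1 = 3 (the new accept is not ε-reachable since no branch accepts ε)
  (p|q)* → |closure| = 1 (new start) + 3 (body) + 1 (new accept) = 5
  q|p|s|r → new start ε-reaches every alternative's start; none of them accept ε, so the new accept is not reached: |closure| = 1 + 1 + 1 + 1 + 1 = 5
  (p|q)*pr(q|p|s|r) → the left operand accepts ε, so the closure extends into the next operand (via the concat ε-link); |closure| = 5 + 1 = 6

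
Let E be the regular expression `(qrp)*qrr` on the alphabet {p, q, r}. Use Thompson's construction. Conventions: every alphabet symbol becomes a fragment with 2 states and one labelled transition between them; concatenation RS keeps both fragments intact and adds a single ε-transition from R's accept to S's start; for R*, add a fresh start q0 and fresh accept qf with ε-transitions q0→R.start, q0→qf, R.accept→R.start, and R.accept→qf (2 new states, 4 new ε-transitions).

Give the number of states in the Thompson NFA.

14

Recursing over subexpressions:
Each of the 6 symbol leaves contributes a 2-state fragment.
  qrp — 6 states
  (qrp)* — 8 states
  (qrp)*qrr — 14 states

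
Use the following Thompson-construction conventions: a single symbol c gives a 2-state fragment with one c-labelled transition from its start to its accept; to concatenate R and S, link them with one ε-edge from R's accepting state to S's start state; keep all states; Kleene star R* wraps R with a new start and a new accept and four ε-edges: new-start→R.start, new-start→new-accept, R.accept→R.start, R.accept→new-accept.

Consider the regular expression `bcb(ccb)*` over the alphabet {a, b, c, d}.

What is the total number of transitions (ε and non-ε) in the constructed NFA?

By structural recursion:
Each of the 6 symbol leaves contributes 1 transition (1 symbol, 0 ε).
  ccb — 5 transitions (3 symbol, 2 ε)
  (ccb)* — 9 transitions (3 symbol, 6 ε)
  bcb(ccb)* — 15 transitions (6 symbol, 9 ε)

15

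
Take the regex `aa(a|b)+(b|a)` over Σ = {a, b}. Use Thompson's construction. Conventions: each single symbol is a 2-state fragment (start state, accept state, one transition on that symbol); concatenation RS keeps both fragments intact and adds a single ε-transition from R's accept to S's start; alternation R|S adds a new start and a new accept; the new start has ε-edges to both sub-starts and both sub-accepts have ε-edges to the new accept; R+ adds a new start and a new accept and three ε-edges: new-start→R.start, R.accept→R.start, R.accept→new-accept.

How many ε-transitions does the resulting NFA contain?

14

By structural recursion:
Each of the 6 symbol leaves contributes 0 ε-transitions.
  a|b = 4 ε-transitions
  (a|b)+ = 7 ε-transitions
  b|a = 4 ε-transitions
  aa(a|b)+(b|a) = 14 ε-transitions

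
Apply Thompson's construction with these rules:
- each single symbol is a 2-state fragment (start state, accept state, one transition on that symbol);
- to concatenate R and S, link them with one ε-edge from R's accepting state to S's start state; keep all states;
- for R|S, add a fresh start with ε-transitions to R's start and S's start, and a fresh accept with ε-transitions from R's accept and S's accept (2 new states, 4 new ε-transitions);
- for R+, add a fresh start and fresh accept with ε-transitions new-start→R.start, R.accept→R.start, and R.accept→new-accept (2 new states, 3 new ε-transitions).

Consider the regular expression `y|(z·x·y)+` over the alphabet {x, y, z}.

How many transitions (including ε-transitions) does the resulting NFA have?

Bottom-up over the parse tree:
Each of the 4 symbol leaves contributes 1 transition (1 symbol, 0 ε).
  z·x·y → 5 transitions (3 symbol, 2 ε)
  (z·x·y)+ → 8 transitions (3 symbol, 5 ε)
  y|(z·x·y)+ → 13 transitions (4 symbol, 9 ε)

13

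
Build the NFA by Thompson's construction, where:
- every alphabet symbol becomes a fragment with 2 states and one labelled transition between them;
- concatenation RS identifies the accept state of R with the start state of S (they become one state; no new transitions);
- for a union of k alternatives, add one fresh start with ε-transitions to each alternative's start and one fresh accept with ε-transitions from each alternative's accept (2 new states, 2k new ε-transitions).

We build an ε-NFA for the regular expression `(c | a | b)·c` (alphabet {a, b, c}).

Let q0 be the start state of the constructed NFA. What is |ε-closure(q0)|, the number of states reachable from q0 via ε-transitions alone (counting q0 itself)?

4

Compute the ε-closure size of each fragment's start state recursively; a symbol fragment's start has no outgoing ε-edge, so its closure is just itself (size 1).
  c | a | b : |closure| = 1 + 1 + 1 + 1 = 4 (the new accept is not ε-reachable since no branch accepts ε)
  (c | a | b)·c : |closure| equals the left operand's closure size = 4 (its accept is not ε-reachable, so the closure stops there)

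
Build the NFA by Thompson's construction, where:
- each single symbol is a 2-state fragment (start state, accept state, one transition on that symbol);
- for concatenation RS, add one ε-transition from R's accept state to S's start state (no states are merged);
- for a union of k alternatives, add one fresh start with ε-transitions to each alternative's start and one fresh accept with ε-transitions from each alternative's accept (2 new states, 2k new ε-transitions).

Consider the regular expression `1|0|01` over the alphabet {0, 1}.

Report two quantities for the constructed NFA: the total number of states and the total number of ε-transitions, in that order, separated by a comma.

10, 7

Recursing over subexpressions:
Each of the 4 symbol leaves contributes 2 states and 0 ε-transitions.
  01 : 4 states, 1 ε-transition
  1|0|01 : 10 states, 7 ε-transitions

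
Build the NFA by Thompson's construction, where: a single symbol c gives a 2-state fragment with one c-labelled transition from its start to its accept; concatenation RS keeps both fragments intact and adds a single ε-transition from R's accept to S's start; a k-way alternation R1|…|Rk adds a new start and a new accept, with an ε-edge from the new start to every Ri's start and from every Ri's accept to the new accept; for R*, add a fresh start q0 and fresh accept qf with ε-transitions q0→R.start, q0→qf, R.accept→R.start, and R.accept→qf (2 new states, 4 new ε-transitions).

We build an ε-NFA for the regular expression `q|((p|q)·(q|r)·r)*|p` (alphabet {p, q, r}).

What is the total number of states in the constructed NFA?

22

By structural recursion:
Each of the 7 symbol leaves contributes a 2-state fragment.
  p|q → 6 states
  q|r → 6 states
  (p|q)·(q|r)·r → 14 states
  ((p|q)·(q|r)·r)* → 16 states
  q|((p|q)·(q|r)·r)*|p → 22 states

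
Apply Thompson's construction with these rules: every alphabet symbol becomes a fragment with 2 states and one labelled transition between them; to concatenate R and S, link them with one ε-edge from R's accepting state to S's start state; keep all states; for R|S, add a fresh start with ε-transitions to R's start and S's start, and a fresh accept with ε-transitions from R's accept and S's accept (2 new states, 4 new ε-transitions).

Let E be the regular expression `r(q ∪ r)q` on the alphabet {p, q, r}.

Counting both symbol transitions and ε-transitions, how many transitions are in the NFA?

By structural recursion:
Each of the 4 symbol leaves contributes 1 transition (1 symbol, 0 ε).
  q ∪ r : 6 transitions (2 symbol, 4 ε)
  r(q ∪ r)q : 10 transitions (4 symbol, 6 ε)

10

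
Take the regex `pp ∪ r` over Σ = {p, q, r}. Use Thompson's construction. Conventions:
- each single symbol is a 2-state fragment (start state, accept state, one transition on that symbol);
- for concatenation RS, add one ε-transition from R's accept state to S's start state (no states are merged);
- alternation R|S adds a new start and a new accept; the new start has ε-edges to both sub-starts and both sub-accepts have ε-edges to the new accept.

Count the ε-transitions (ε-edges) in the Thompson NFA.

Recursing over subexpressions:
Each of the 3 symbol leaves contributes 0 ε-transitions.
  pp = 1 ε-transition
  pp ∪ r = 5 ε-transitions

5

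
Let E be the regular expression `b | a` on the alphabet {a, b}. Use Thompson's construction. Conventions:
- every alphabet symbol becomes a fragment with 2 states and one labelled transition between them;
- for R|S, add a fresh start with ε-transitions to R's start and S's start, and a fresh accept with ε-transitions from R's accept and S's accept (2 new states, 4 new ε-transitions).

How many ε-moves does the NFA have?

4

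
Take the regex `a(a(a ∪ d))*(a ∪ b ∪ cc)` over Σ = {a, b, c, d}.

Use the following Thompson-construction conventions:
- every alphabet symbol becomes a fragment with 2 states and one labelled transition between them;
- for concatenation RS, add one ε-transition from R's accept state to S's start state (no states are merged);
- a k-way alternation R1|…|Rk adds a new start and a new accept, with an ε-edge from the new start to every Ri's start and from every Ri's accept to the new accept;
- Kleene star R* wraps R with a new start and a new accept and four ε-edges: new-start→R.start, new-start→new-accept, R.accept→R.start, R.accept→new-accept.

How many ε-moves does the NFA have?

18

Recursing over subexpressions:
Each of the 8 symbol leaves contributes 0 ε-transitions.
  a ∪ d : 4 ε-transitions
  a(a ∪ d) : 5 ε-transitions
  (a(a ∪ d))* : 9 ε-transitions
  cc : 1 ε-transition
  a ∪ b ∪ cc : 7 ε-transitions
  a(a(a ∪ d))*(a ∪ b ∪ cc) : 18 ε-transitions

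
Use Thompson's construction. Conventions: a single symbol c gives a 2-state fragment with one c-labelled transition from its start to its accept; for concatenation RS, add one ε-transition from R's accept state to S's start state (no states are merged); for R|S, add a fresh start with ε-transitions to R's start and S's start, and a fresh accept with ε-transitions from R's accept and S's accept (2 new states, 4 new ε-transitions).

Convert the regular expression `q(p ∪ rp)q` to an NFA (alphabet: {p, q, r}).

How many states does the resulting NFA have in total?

12

Recursing over subexpressions:
Each of the 5 symbol leaves contributes a 2-state fragment.
  rp = 4 states
  p ∪ rp = 8 states
  q(p ∪ rp)q = 12 states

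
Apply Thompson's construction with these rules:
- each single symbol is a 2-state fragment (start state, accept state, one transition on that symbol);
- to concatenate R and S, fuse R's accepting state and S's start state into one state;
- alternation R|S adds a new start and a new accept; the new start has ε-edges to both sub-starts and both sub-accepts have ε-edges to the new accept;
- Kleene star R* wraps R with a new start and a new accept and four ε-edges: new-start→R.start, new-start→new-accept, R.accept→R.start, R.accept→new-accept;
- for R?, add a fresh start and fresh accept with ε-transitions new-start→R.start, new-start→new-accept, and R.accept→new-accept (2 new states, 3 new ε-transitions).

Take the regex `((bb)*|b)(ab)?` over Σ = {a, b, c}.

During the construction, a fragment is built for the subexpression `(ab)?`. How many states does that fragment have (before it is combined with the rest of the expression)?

5

Fragment for `(ab)?`:
Each of the 2 symbol leaves contributes a 2-state fragment.
  ab = 3 states
  (ab)? = 5 states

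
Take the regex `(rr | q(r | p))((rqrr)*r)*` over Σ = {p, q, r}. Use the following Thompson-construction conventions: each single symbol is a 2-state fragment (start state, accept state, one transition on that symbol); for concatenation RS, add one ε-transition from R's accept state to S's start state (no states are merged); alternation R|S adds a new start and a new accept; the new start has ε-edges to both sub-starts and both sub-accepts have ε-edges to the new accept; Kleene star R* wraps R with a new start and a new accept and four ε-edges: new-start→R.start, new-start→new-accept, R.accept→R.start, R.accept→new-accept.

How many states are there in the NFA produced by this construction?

28

By structural recursion:
Each of the 10 symbol leaves contributes a 2-state fragment.
  rr — 4 states
  r | p — 6 states
  q(r | p) — 8 states
  rr | q(r | p) — 14 states
  rqrr — 8 states
  (rqrr)* — 10 states
  (rqrr)*r — 12 states
  ((rqrr)*r)* — 14 states
  (rr | q(r | p))((rqrr)*r)* — 28 states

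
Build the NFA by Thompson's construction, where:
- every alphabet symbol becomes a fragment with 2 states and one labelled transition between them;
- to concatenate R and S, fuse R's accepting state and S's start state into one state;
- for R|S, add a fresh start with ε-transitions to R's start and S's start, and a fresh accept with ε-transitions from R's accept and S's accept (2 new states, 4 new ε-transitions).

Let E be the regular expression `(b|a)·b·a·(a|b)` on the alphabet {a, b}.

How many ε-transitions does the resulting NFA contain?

Building bottom-up:
Each of the 6 symbol leaves contributes 0 ε-transitions.
  b|a : 4 ε-transitions
  a|b : 4 ε-transitions
  (b|a)·b·a·(a|b) : 8 ε-transitions

8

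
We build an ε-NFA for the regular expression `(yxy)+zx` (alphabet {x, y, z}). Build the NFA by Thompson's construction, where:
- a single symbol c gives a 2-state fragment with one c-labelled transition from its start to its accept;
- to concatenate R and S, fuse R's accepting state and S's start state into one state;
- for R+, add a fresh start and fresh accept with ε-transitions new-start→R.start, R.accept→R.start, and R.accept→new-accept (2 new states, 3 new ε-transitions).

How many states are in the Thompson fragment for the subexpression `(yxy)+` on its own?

Fragment for `(yxy)+`:
Each of the 3 symbol leaves contributes a 2-state fragment.
  yxy = 4 states
  (yxy)+ = 6 states

6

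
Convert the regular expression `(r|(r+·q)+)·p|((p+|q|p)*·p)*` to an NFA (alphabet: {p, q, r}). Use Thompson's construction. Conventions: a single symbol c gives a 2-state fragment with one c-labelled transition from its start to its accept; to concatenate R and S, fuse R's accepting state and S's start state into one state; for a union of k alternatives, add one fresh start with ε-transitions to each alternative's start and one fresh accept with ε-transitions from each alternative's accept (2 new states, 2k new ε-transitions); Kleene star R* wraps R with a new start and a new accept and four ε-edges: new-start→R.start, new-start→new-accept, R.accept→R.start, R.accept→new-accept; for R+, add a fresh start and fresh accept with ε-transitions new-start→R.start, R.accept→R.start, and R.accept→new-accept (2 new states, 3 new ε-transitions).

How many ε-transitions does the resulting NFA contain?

31

Building bottom-up:
Each of the 8 symbol leaves contributes 0 ε-transitions.
  r+ : 3 ε-transitions
  r+·q : 3 ε-transitions
  (r+·q)+ : 6 ε-transitions
  r|(r+·q)+ : 10 ε-transitions
  (r|(r+·q)+)·p : 10 ε-transitions
  p+ : 3 ε-transitions
  p+|q|p : 9 ε-transitions
  (p+|q|p)* : 13 ε-transitions
  (p+|q|p)*·p : 13 ε-transitions
  ((p+|q|p)*·p)* : 17 ε-transitions
  (r|(r+·q)+)·p|((p+|q|p)*·p)* : 31 ε-transitions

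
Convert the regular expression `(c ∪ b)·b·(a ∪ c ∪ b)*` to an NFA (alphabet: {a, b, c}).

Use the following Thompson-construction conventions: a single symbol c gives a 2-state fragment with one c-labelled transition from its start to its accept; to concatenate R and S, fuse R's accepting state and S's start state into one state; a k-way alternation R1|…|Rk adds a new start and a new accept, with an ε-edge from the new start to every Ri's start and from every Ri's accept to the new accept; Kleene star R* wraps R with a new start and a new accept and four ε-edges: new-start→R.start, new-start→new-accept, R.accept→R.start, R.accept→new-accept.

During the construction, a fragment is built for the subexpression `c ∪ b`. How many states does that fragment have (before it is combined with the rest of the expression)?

6

Fragment for `c ∪ b`:
Each of the 2 symbol leaves contributes a 2-state fragment.
  c ∪ b : 6 states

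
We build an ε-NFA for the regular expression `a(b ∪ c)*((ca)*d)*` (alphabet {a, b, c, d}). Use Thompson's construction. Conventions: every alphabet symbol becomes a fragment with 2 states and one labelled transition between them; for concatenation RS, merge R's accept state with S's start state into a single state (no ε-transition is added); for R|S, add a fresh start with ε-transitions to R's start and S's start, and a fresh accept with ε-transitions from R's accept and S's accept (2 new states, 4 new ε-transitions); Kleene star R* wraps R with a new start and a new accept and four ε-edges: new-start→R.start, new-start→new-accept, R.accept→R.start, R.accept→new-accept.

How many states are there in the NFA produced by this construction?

16

Per subexpression:
Each of the 6 symbol leaves contributes a 2-state fragment.
  b ∪ c = 6 states
  (b ∪ c)* = 8 states
  ca = 3 states
  (ca)* = 5 states
  (ca)*d = 6 states
  ((ca)*d)* = 8 states
  a(b ∪ c)*((ca)*d)* = 16 states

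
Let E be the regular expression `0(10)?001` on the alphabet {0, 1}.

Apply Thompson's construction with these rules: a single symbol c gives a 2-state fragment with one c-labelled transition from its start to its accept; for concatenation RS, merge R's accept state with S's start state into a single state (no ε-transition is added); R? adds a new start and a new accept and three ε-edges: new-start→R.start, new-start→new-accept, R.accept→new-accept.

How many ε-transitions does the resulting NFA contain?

3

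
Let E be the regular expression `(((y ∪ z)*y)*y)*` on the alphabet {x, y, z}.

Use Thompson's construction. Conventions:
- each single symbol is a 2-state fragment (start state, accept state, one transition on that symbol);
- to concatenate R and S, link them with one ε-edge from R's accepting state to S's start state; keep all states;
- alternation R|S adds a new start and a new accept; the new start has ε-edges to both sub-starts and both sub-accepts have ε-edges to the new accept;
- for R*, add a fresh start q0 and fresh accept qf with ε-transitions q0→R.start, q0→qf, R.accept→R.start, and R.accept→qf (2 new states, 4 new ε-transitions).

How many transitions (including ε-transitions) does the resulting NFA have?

22

Bottom-up over the parse tree:
Each of the 4 symbol leaves contributes 1 transition (1 symbol, 0 ε).
  y ∪ z → 6 transitions (2 symbol, 4 ε)
  (y ∪ z)* → 10 transitions (2 symbol, 8 ε)
  (y ∪ z)*y → 12 transitions (3 symbol, 9 ε)
  ((y ∪ z)*y)* → 16 transitions (3 symbol, 13 ε)
  ((y ∪ z)*y)*y → 18 transitions (4 symbol, 14 ε)
  (((y ∪ z)*y)*y)* → 22 transitions (4 symbol, 18 ε)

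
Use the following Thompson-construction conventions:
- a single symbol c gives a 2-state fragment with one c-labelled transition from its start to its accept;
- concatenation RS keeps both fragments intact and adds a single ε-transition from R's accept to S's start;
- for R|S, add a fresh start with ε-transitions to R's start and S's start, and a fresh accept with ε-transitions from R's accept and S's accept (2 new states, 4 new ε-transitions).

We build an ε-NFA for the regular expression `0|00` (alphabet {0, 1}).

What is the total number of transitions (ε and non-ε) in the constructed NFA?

By structural recursion:
Each of the 3 symbol leaves contributes 1 transition (1 symbol, 0 ε).
  00 — 3 transitions (2 symbol, 1 ε)
  0|00 — 8 transitions (3 symbol, 5 ε)

8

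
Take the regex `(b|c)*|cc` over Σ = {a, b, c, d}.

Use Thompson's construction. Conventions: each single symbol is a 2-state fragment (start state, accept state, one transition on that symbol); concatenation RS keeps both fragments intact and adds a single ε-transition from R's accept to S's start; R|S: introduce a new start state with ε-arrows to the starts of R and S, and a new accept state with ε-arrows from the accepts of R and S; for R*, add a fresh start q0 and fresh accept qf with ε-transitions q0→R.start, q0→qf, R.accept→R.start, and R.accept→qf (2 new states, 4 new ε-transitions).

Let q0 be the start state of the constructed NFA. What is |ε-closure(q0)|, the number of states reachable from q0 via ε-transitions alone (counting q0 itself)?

Let C(F) = |ε-closure(F.start)| within fragment F, and note whether F accepts ε. Symbol fragments have C = 1 and do not accept ε. Then:
  b|c : |closure| = 1 + 1 + 1 = 3 (the new accept is not ε-reachable since no branch accepts ε)
  (b|c)* : the star's fresh start ε-reaches both the body's start and the fresh accept: |closure| = 2 + 3 = 5
  cc : same as the first factor's closure: |closure| = 1
  (b|c)*|cc : |closure| = 1 (new start) + (5 + 1) + 1 (new accept, since some branch ε-reaches its own accept) = 8

8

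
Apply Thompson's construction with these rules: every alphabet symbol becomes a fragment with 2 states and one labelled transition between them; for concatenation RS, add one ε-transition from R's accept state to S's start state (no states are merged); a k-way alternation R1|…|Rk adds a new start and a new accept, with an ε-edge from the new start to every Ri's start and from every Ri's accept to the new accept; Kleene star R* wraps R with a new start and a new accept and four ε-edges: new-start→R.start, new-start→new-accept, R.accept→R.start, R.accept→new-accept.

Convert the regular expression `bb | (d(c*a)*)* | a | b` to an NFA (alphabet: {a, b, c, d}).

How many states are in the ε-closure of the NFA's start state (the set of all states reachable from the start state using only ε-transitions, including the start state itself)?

Work bottom-up. For each fragment F, track |ε-closure(F.start)| and whether F's accept lies in that closure (i.e. whether F accepts ε). A single-symbol fragment has closure size 1 and does not accept ε.
  bb : same as the first factor's closure: |ε-closure| = 1
  c* : the star's fresh start ε-reaches both the body's start and the fresh accept: |ε-closure| = 2 + 1 = 3
  c*a : |ε-closure| = 3 + 1 = 4 (closure spills across the concat boundary because the left factor accepts ε)
  (c*a)* : new start has ε-edges to the inner start and to the new accept, so |ε-closure| = 2 + 4 = 6
  d(c*a)* : same as the first factor's closure: |ε-closure| = 1
  (d(c*a)*)* : new start has ε-edges to the inner start and to the new accept, so |ε-closure| = 2 + 1 = 3
  bb | (d(c*a)*)* | a | b : new start ε-reaches every alternative's start; at least one alternative accepts ε, so the union's new accept is reached too: |ε-closure| = 1 + 1 + 3 + 1 + 1 + 1 = 8

8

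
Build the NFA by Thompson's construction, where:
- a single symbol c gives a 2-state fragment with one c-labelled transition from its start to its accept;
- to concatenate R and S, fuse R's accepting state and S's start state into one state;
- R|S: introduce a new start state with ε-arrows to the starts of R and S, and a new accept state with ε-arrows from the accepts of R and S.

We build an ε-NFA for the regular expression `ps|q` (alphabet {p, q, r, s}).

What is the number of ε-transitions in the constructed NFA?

4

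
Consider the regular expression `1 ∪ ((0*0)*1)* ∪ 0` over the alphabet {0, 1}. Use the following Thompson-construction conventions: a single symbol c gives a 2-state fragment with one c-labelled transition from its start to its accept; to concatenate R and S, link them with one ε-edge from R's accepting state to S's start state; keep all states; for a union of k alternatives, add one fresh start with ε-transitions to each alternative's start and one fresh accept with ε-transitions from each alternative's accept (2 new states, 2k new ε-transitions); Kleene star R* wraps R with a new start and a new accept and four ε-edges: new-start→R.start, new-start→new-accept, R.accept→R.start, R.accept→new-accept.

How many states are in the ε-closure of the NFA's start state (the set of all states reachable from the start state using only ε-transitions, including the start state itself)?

Let C(F) = |ε-closure(F.start)| within fragment F, and note whether F accepts ε. Symbol fragments have C = 1 and do not accept ε. Then:
  0* — |closure| = 1 (new start) + 1 (body) + 1 (new accept) = 3
  0*0 — the left operand accepts ε, so the closure extends into the next operand (via the concat ε-link); |closure| = 3 + 1 = 4
  (0*0)* — new start has ε-edges to the inner start and to the new accept, so |closure| = 2 + 4 = 6
  (0*0)*1 — |closure| = 6 + 1 = 7 (closure spills across the concat boundary because the left factor accepts ε)
  ((0*0)*1)* — the star's fresh start ε-reaches both the body's start and the fresh accept: |closure| = 2 + 7 = 9
  1 ∪ ((0*0)*1)* ∪ 0 — |closure| = 1 (new start) + (1 + 9 + 1) + 1 (new accept, since some branch ε-reaches its own accept) = 13

13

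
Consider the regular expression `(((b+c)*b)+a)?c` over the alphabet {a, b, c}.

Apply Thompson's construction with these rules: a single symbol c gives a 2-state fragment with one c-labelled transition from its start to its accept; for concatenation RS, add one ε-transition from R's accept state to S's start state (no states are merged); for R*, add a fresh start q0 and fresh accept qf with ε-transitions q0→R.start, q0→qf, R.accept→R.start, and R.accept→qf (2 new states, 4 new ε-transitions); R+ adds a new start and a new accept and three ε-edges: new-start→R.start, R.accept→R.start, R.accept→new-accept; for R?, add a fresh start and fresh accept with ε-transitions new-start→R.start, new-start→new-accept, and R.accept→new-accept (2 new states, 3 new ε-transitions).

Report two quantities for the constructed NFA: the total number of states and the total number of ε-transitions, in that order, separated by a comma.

Recursing over subexpressions:
Each of the 5 symbol leaves contributes 2 states and 0 ε-transitions.
  b+ : 4 states, 3 ε-transitions
  b+c : 6 states, 4 ε-transitions
  (b+c)* : 8 states, 8 ε-transitions
  (b+c)*b : 10 states, 9 ε-transitions
  ((b+c)*b)+ : 12 states, 12 ε-transitions
  ((b+c)*b)+a : 14 states, 13 ε-transitions
  (((b+c)*b)+a)? : 16 states, 16 ε-transitions
  (((b+c)*b)+a)?c : 18 states, 17 ε-transitions

18, 17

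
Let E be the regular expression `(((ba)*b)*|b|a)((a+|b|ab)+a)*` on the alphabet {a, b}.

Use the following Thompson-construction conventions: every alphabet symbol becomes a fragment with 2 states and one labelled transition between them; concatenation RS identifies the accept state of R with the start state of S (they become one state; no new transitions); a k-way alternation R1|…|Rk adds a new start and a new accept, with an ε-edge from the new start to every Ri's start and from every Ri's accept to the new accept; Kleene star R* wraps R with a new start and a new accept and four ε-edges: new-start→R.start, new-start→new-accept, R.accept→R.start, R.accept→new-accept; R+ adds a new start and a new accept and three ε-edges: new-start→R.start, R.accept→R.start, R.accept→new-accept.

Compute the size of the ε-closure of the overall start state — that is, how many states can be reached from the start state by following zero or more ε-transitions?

16

Work bottom-up. For each fragment F, track |ε-closure(F.start)| and whether F's accept lies in that closure (i.e. whether F accepts ε). A single-symbol fragment has closure size 1 and does not accept ε.
  ba : same as the first factor's closure: |ε-closure| = 1
  (ba)* : the star's fresh start ε-reaches both the body's start and the fresh accept: |ε-closure| = 2 + 1 = 3
  (ba)*b : the left operand accepts ε, so the closure extends into the next operand (the shared merged state is already counted); |ε-closure| = 3 + (1−1) = 3
  ((ba)*b)* : |ε-closure| = 1 (new start) + 3 (body) + 1 (new accept) = 5
  ((ba)*b)*|b|a : new start ε-reaches every alternative's start; at least one alternative accepts ε, so the union's new accept is reached too: |ε-closure| = 1 + 5 + 1 + 1 + 1 = 9
  a+ : new start ε-reaches only the body's start; the new accept needs a symbol first: |ε-closure| = 1 + 1 = 2
  ab : |ε-closure| equals the left operand's closure size = 1 (its accept is not ε-reachable, so the closure stops there)
  a+|b|ab : |ε-closure| = 1 + 2 + 1 + 1 = 5 (the new accept is not ε-reachable since no branch accepts ε)
  (a+|b|ab)+ : |ε-closure| = 1 + 5 = 6 (the body doesn't accept ε, so the new accept is not reached)
  (a+|b|ab)+a : same as the first factor's closure: |ε-closure| = 6
  ((a+|b|ab)+a)* : |ε-closure| = 1 (new start) + 6 (body) + 1 (new accept) = 8
  (((ba)*b)*|b|a)((a+|b|ab)+a)* : |ε-closure| = 9 + (8−1) = 16 (closure spills across the concat boundary because the left factor accepts ε)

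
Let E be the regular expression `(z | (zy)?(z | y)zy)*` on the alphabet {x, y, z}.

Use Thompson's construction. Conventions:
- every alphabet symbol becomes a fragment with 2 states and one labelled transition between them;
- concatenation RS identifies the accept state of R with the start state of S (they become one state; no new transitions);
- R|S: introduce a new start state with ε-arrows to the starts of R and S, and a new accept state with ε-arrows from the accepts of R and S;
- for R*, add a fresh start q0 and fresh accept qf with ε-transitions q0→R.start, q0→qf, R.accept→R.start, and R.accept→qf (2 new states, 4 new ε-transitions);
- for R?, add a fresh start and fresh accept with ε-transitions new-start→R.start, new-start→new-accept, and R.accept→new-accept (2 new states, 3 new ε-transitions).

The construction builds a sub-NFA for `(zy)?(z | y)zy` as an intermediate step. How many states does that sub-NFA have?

Fragment for `(zy)?(z | y)zy`:
Each of the 6 symbol leaves contributes a 2-state fragment.
  zy : 3 states
  (zy)? : 5 states
  z | y : 6 states
  (zy)?(z | y)zy : 12 states

12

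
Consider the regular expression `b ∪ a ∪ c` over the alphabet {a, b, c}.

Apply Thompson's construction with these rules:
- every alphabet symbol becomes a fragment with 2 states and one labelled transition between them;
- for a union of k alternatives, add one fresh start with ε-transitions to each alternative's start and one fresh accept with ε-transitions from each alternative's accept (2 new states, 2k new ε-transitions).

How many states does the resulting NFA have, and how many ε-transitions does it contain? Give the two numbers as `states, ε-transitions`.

8, 6

Bottom-up over the parse tree:
Each of the 3 symbol leaves contributes 2 states and 0 ε-transitions.
  b ∪ a ∪ c → 8 states, 6 ε-transitions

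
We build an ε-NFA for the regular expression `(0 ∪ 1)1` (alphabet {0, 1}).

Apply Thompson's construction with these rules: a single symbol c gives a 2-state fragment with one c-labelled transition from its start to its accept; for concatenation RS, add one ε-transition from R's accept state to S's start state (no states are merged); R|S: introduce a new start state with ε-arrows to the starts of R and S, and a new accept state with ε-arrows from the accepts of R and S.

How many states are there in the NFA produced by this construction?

Building bottom-up:
Each of the 3 symbol leaves contributes a 2-state fragment.
  0 ∪ 1 = 6 states
  (0 ∪ 1)1 = 8 states

8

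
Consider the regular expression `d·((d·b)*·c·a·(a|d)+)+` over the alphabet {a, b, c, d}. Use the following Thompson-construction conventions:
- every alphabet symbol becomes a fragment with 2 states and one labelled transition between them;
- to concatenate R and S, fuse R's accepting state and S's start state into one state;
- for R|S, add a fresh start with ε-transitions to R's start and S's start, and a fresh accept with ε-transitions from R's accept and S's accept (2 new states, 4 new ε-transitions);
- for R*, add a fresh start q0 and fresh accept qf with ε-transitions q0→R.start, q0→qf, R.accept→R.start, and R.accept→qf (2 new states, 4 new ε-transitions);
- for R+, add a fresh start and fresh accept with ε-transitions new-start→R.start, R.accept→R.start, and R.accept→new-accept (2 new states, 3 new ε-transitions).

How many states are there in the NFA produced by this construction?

Building bottom-up:
Each of the 7 symbol leaves contributes a 2-state fragment.
  d·b → 3 states
  (d·b)* → 5 states
  a|d → 6 states
  (a|d)+ → 8 states
  (d·b)*·c·a·(a|d)+ → 14 states
  ((d·b)*·c·a·(a|d)+)+ → 16 states
  d·((d·b)*·c·a·(a|d)+)+ → 17 states

17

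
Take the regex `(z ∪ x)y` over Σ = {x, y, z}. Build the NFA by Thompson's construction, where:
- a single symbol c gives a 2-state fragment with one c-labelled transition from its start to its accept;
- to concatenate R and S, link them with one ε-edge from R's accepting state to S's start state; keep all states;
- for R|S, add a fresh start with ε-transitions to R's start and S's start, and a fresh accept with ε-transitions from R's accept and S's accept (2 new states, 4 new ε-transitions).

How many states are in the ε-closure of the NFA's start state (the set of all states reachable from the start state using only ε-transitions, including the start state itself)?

3

Compute the ε-closure size of each fragment's start state recursively; a symbol fragment's start has no outgoing ε-edge, so its closure is just itself (size 1).
  z ∪ x — |ε-closure| = 1 + 1 + 1 = 3 (the new accept is not ε-reachable since no branch accepts ε)
  (z ∪ x)y — |ε-closure| equals the left operand's closure size = 3 (its accept is not ε-reachable, so the closure stops there)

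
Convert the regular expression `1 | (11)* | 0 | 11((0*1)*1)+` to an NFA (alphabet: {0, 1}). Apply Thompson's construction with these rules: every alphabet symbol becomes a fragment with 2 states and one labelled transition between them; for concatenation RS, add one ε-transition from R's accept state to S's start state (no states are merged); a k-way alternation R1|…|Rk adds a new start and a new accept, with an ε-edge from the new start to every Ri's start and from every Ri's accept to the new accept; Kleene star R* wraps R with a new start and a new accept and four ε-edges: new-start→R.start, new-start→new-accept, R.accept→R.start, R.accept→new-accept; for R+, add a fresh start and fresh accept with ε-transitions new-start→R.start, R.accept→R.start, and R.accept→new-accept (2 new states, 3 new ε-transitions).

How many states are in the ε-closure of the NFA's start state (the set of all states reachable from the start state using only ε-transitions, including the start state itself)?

Work bottom-up. For each fragment F, track |ε-closure(F.start)| and whether F's accept lies in that closure (i.e. whether F accepts ε). A single-symbol fragment has closure size 1 and does not accept ε.
  11 : same as the first factor's closure: |closure| = 1
  (11)* : the star's fresh start ε-reaches both the body's start and the fresh accept: |closure| = 2 + 1 = 3
  0* : the star's fresh start ε-reaches both the body's start and the fresh accept: |closure| = 2 + 1 = 3
  0*1 : |closure| = 3 + 1 = 4 (closure spills across the concat boundary because the left factor accepts ε)
  (0*1)* : |closure| = 1 (new start) + 4 (body) + 1 (new accept) = 6
  (0*1)*1 : |closure| = 6 + 1 = 7 (closure spills across the concat boundary because the left factor accepts ε)
  ((0*1)*1)+ : |closure| = 1 + 7 = 8 (the body doesn't accept ε, so the new accept is not reached)
  11((0*1)*1)+ : same as the first factor's closure: |closure| = 1
  1 | (11)* | 0 | 11((0*1)*1)+ : new start ε-reaches every alternative's start; at least one alternative accepts ε, so the union's new accept is reached too: |closure| = 1 + 1 + 3 + 1 + 1 + 1 = 8

8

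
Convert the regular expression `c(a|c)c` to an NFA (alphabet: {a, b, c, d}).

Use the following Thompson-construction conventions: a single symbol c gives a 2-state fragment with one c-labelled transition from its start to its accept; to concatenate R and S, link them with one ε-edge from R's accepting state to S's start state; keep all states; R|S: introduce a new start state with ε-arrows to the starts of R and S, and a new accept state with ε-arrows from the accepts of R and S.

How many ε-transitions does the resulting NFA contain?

By structural recursion:
Each of the 4 symbol leaves contributes 0 ε-transitions.
  a|c : 4 ε-transitions
  c(a|c)c : 6 ε-transitions

6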